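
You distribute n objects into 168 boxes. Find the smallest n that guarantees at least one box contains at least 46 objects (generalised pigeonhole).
n = (46 − 1)·168 + 1 = 7561

By the generalised pigeonhole principle, to guarantee some box contains ≥ r objects we need more than (r − 1) · k objects total. Threshold: n = (r − 1) · k + 1. With r = 46 and k = 168: n = 45 · 168 + 1 = 7560 + 1 = 7561. For n = 7560 = 45 · 168, we can put exactly 45 objects in every box, avoiding 46 in any single one — so 7561 is tight.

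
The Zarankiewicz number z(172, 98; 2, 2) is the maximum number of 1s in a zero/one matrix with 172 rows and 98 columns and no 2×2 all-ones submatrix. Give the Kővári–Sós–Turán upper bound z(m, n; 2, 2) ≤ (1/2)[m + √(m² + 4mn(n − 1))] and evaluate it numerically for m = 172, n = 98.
z(172, 98; 2, 2) ≤ (1/2)[172 + √(172² + 4·172·98·97)] = (1/2)[172 + √6569712] = 1367.5725

Kővári–Sós–Turán: let r_1, ..., r_172 be the row sums and z = Σ r_i the total number of 1s. Each pair of columns can share at most one row with both entries 1 (else a 2×2 all-ones block appears), so Σ_i C(r_i, 2) ≤ C(98, 2) = 4753. By convexity Σ_i C(r_i, 2) ≥ 172·C(z/172, 2) = z(z − 172)/(2·172), giving z² − 172z − 172·98·97 ≤ 0 and hence z ≤ (1/2)[172 + √(29584 + 4·1635032)] = (1/2)[172 + √6569712] ≈ (1/2)(172 + 2563.1449) = 1367.5725.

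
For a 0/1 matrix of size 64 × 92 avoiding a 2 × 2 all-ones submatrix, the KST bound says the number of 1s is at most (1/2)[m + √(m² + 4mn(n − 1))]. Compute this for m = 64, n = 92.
z(64, 92; 2, 2) ≤ (1/2)[64 + √(64² + 4·64·92·91)] = (1/2)[64 + √2147328] = 764.6882

Kővári–Sós–Turán: let r_1, ..., r_64 be the row sums and z = Σ r_i the total number of 1s. Each pair of columns can share at most one row with both entries 1 (else a 2×2 all-ones block appears), so Σ_i C(r_i, 2) ≤ C(92, 2) = 4186. By convexity Σ_i C(r_i, 2) ≥ 64·C(z/64, 2) = z(z − 64)/(2·64), giving z² − 64z − 64·92·91 ≤ 0 and hence z ≤ (1/2)[64 + √(4096 + 4·535808)] = (1/2)[64 + √2147328] ≈ (1/2)(64 + 1465.3764) = 764.6882.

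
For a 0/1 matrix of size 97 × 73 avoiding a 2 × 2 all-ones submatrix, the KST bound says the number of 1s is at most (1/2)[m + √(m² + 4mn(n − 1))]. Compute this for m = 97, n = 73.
z(97, 73; 2, 2) ≤ (1/2)[97 + √(97² + 4·97·73·72)] = (1/2)[97 + √2048737] = 764.1705

Kővári–Sós–Turán: let r_1, ..., r_97 be the row sums and z = Σ r_i the total number of 1s. Each pair of columns can share at most one row with both entries 1 (else a 2×2 all-ones block appears), so Σ_i C(r_i, 2) ≤ C(73, 2) = 2628. By convexity Σ_i C(r_i, 2) ≥ 97·C(z/97, 2) = z(z − 97)/(2·97), giving z² − 97z − 97·73·72 ≤ 0 and hence z ≤ (1/2)[97 + √(9409 + 4·509832)] = (1/2)[97 + √2048737] ≈ (1/2)(97 + 1431.341) = 764.1705.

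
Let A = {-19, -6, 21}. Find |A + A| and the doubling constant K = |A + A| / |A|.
K = |A + A| / |A| = 6/3 = 2

Enumerate A + A = {a + b : a, b ∈ A}. With |A| = 3, there are |A|^2 = 9 ordered sum pairs; collecting distinct values, A + A = {-38, -25, -12, 2, 15, 42}, so |A + A| = 6. Thus K = 6/3 = 2. For comparison, the minimum possible |A + A| over all 3-element sets is 2·3 − 1 = 5 (so min K = 5/3), attained only by arithmetic progressions.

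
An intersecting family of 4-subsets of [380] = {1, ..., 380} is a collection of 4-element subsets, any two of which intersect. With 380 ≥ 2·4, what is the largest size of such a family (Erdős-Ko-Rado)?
max |F| = C(379, 3) = 9001629

The Erdős-Ko-Rado theorem states: for n ≥ 2k, an intersecting family of k-subsets of an n-element set has size at most C(n − 1, k − 1), with equality for 'star' families {A ⊆ [n] : |A| = k, i ∈ A} (fix an element i). For n = 380, k = 4: C(379, 3) = 9001629.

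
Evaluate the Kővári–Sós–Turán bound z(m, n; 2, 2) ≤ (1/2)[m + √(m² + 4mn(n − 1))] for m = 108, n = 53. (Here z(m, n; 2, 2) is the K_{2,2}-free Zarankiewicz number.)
z(108, 53; 2, 2) ≤ (1/2)[108 + √(108² + 4·108·53·52)] = (1/2)[108 + √1202256] = 602.2372

Kővári–Sós–Turán: let r_1, ..., r_108 be the row sums and z = Σ r_i the total number of 1s. Each pair of columns can share at most one row with both entries 1 (else a 2×2 all-ones block appears), so Σ_i C(r_i, 2) ≤ C(53, 2) = 1378. By convexity Σ_i C(r_i, 2) ≥ 108·C(z/108, 2) = z(z − 108)/(2·108), giving z² − 108z − 108·53·52 ≤ 0 and hence z ≤ (1/2)[108 + √(11664 + 4·297648)] = (1/2)[108 + √1202256] ≈ (1/2)(108 + 1096.4743) = 602.2372.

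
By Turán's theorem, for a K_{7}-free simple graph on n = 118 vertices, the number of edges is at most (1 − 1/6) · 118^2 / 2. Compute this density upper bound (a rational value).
Turán density bound = (5/6) · 118^2/2 = 17405/3 ≈ 5801.6667

Turán's theorem: ex(n, K_{r+1}) is achieved by the complete r-partite Turán graph T(n, r) with parts as balanced as possible, and is at most (1 − 1/r) · n^2/2. For r = 6, n = 118: the density bound is (5/6) · 13924/2 = 17405/3 ≈ 5801.6667. The integer-valued extremum is e(T(118, 6)) = 5801, which is strictly less than the density bound 17405/3 since 6 ∤ 118 (the parts of T(118, 6) cannot all be equal).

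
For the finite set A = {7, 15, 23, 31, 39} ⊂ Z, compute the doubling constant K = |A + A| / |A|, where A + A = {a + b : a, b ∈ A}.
K = |A + A| / |A| = 9/5

Enumerate A + A = {a + b : a, b ∈ A}. With |A| = 5, there are |A|^2 = 25 ordered sum pairs; collecting distinct values, A + A = {14, 22, 30, 38, 46, 54, 62, 70, 78}, so |A + A| = 9. Thus K = 9/5. Here |A + A| = 2|A| − 1 = 9, the minimum possible — so K = 9/5 is minimal, which holds iff A is an arithmetic progression.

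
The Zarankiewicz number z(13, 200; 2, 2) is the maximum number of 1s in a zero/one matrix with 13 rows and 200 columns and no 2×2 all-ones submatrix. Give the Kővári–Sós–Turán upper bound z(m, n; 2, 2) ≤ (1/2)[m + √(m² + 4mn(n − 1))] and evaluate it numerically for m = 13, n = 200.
z(13, 200; 2, 2) ≤ (1/2)[13 + √(13² + 4·13·200·199)] = (1/2)[13 + √2069769] = 725.8346

Kővári–Sós–Turán: let r_1, ..., r_13 be the row sums and z = Σ r_i the total number of 1s. Each pair of columns can share at most one row with both entries 1 (else a 2×2 all-ones block appears), so Σ_i C(r_i, 2) ≤ C(200, 2) = 19900. By convexity Σ_i C(r_i, 2) ≥ 13·C(z/13, 2) = z(z − 13)/(2·13), giving z² − 13z − 13·200·199 ≤ 0 and hence z ≤ (1/2)[13 + √(169 + 4·517400)] = (1/2)[13 + √2069769] ≈ (1/2)(13 + 1438.6692) = 725.8346.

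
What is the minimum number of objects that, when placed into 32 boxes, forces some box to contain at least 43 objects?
n = (43 − 1)·32 + 1 = 1345

By the generalised pigeonhole principle, to guarantee some box contains ≥ r objects we need more than (r − 1) · k objects total. Threshold: n = (r − 1) · k + 1. With r = 43 and k = 32: n = 42 · 32 + 1 = 1344 + 1 = 1345. For n = 1344 = 42 · 32, we can put exactly 42 objects in every box, avoiding 43 in any single one — so 1345 is tight.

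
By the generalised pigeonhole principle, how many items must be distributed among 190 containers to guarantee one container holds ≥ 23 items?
n = (23 − 1)·190 + 1 = 4181

By the generalised pigeonhole principle, to guarantee some box contains ≥ r objects we need more than (r − 1) · k objects total. Threshold: n = (r − 1) · k + 1. With r = 23 and k = 190: n = 22 · 190 + 1 = 4180 + 1 = 4181. For n = 4180 = 22 · 190, we can put exactly 22 objects in every box, avoiding 23 in any single one — so 4181 is tight.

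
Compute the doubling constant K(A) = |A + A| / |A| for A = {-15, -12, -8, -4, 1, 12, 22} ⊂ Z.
K = |A + A| / |A| = 26/7

Enumerate A + A = {a + b : a, b ∈ A}. With |A| = 7, there are |A|^2 = 49 ordered sum pairs; collecting distinct values, A + A = {-30, -27, -24, -23, -20, -19, -16, -14, -12, -11, -8, -7, -3, 0, 2, 4, 7, 8, 10, 13, 14, 18, 23, 24, 34, 44}, so |A + A| = 26. Thus K = 26/7. For comparison, the minimum possible |A + A| over all 7-element sets is 2·7 − 1 = 13 (so min K = 13/7), attained only by arithmetic progressions.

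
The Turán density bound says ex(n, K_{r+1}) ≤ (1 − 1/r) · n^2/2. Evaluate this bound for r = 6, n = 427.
Turán density bound = (5/6) · 427^2/2 = 911645/12 ≈ 75970.4167

Turán's theorem: ex(n, K_{r+1}) is achieved by the complete r-partite Turán graph T(n, r) with parts as balanced as possible, and is at most (1 − 1/r) · n^2/2. For r = 6, n = 427: the density bound is (5/6) · 182329/2 = 911645/12 ≈ 75970.4167. The integer-valued extremum is e(T(427, 6)) = 75970, which is strictly less than the density bound 911645/12 since 6 ∤ 427 (the parts of T(427, 6) cannot all be equal).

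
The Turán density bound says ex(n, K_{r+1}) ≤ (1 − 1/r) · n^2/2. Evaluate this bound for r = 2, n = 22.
Turán density bound = (1/2) · 22^2/2 = 121

Turán's theorem: ex(n, K_{r+1}) is achieved by the complete r-partite Turán graph T(n, r) with parts as balanced as possible, and is at most (1 − 1/r) · n^2/2. For r = 2, n = 22: the density bound is (1/2) · 484/2 = 121. Since 2 ∣ 22, the Turán graph T(22, 2) has parts of equal size 11, and its edge count e(T(22, 2)) = 121 attains the density bound exactly.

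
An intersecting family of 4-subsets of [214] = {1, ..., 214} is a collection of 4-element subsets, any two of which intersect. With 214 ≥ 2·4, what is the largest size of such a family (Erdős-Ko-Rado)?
max |F| = C(213, 3) = 1587986

Erdős-Ko-Rado (1961): when n ≥ 2k, max |F| = C(n−1, k−1). The bound is attained by the star {A : i ∈ A} for any fixed i ∈ [n]. Here C(214−1, 4−1) = C(213, 3) = 1587986.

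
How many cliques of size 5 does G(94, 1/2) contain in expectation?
E[# K_5] = C(94, 5) · (1/2)^C(5, 2) = 54891018 / 2^10 = 27445509/512 ≈ 53604.509766

For each 5-subset S of vertices (there are C(94, 5) = 54891018 such S), let X_S = 1 if S induces a K_5 (all C(5, 2) = 10 edges present). Then P(X_S = 1) = (1/2)^10 = 1/1024. By linearity of expectation, E[# K_5] = C(94, 5) · (1/2)^10 = 54891018 / 1024 = 27445509/512 ≈ 53604.509766.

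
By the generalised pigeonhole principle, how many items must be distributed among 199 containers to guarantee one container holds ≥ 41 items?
n = (41 − 1)·199 + 1 = 7961

By the generalised pigeonhole principle, to guarantee some box contains ≥ r objects we need more than (r − 1) · k objects total. Threshold: n = (r − 1) · k + 1. With r = 41 and k = 199: n = 40 · 199 + 1 = 7960 + 1 = 7961. For n = 7960 = 40 · 199, we can put exactly 40 objects in every box, avoiding 41 in any single one — so 7961 is tight.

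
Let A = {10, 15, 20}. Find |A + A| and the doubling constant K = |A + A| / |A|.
K = |A + A| / |A| = 5/3

Enumerate A + A = {a + b : a, b ∈ A}. With |A| = 3, there are |A|^2 = 9 ordered sum pairs; collecting distinct values, A + A = {20, 25, 30, 35, 40}, so |A + A| = 5. Thus K = 5/3. Here |A + A| = 2|A| − 1 = 5, the minimum possible — so K = 5/3 is minimal, which holds iff A is an arithmetic progression.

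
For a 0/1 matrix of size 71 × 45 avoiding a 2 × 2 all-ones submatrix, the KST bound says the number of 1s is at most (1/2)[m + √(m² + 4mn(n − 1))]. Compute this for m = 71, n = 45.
z(71, 45; 2, 2) ≤ (1/2)[71 + √(71² + 4·71·45·44)] = (1/2)[71 + √567361] = 412.1168

Kővári–Sós–Turán: let r_1, ..., r_71 be the row sums and z = Σ r_i the total number of 1s. Each pair of columns can share at most one row with both entries 1 (else a 2×2 all-ones block appears), so Σ_i C(r_i, 2) ≤ C(45, 2) = 990. By convexity Σ_i C(r_i, 2) ≥ 71·C(z/71, 2) = z(z − 71)/(2·71), giving z² − 71z − 71·45·44 ≤ 0 and hence z ≤ (1/2)[71 + √(5041 + 4·140580)] = (1/2)[71 + √567361] ≈ (1/2)(71 + 753.2337) = 412.1168.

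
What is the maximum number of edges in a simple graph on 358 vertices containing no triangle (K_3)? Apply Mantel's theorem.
ex(358, K_3) = ⌊358^2/4⌋ = 32041

Mantel (1907): a triangle-free graph on n vertices has at most ⌊n^2/4⌋ edges, with equality for the complete bipartite graph K_{⌊n/2⌋, ⌈n/2⌉}. For n = 358: ⌊358^2/4⌋ = ⌊128164/4⌋ = 32041. The extremal graph is K_{179, 179}, which has 179·179 = 32041 edges.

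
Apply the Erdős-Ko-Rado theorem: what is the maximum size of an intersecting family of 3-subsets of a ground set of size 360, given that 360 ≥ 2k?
max |F| = C(359, 2) = 64261

Erdős-Ko-Rado (1961): when n ≥ 2k, max |F| = C(n−1, k−1). The bound is attained by the star {A : i ∈ A} for any fixed i ∈ [n]. Here C(360−1, 3−1) = C(359, 2) = 64261.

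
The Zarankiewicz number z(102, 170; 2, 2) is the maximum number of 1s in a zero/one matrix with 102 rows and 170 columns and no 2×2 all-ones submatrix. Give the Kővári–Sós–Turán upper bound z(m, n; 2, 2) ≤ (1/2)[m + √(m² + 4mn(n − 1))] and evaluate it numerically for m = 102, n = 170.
z(102, 170; 2, 2) ≤ (1/2)[102 + √(102² + 4·102·170·169)] = (1/2)[102 + √11732244] = 1763.6182

Kővári–Sós–Turán: let r_1, ..., r_102 be the row sums and z = Σ r_i the total number of 1s. Each pair of columns can share at most one row with both entries 1 (else a 2×2 all-ones block appears), so Σ_i C(r_i, 2) ≤ C(170, 2) = 14365. By convexity Σ_i C(r_i, 2) ≥ 102·C(z/102, 2) = z(z − 102)/(2·102), giving z² − 102z − 102·170·169 ≤ 0 and hence z ≤ (1/2)[102 + √(10404 + 4·2930460)] = (1/2)[102 + √11732244] ≈ (1/2)(102 + 3425.2363) = 1763.6182.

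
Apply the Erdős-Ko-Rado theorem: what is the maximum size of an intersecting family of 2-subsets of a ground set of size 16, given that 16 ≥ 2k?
max |F| = C(15, 1) = 15

Erdős-Ko-Rado (1961): when n ≥ 2k, max |F| = C(n−1, k−1). The bound is attained by the star {A : i ∈ A} for any fixed i ∈ [n]. Here C(16−1, 2−1) = C(15, 1) = 15.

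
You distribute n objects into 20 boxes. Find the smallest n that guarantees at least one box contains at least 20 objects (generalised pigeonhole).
n = (20 − 1)·20 + 1 = 381

By the generalised pigeonhole principle, to guarantee some box contains ≥ r objects we need more than (r − 1) · k objects total. Threshold: n = (r − 1) · k + 1. With r = 20 and k = 20: n = 19 · 20 + 1 = 380 + 1 = 381. For n = 380 = 19 · 20, we can put exactly 19 objects in every box, avoiding 20 in any single one — so 381 is tight.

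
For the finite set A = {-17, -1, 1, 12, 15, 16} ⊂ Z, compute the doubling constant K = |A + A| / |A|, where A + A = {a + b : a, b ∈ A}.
K = |A + A| / |A| = 20/6 = 10/3

Enumerate A + A = {a + b : a, b ∈ A}. With |A| = 6, there are |A|^2 = 36 ordered sum pairs; collecting distinct values, A + A = {-34, -18, -16, -5, -2, -1, 0, 2, 11, 13, 14, 15, 16, 17, 24, 27, 28, 30, 31, 32}, so |A + A| = 20. Thus K = 20/6 = 10/3. For comparison, the minimum possible |A + A| over all 6-element sets is 2·6 − 1 = 11 (so min K = 11/6), attained only by arithmetic progressions.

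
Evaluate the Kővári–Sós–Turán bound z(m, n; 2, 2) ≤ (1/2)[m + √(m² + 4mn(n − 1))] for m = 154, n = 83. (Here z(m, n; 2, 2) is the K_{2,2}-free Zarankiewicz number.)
z(154, 83; 2, 2) ≤ (1/2)[154 + √(154² + 4·154·83·82)] = (1/2)[154 + √4216212] = 1103.6708

Kővári–Sós–Turán: let r_1, ..., r_154 be the row sums and z = Σ r_i the total number of 1s. Each pair of columns can share at most one row with both entries 1 (else a 2×2 all-ones block appears), so Σ_i C(r_i, 2) ≤ C(83, 2) = 3403. By convexity Σ_i C(r_i, 2) ≥ 154·C(z/154, 2) = z(z − 154)/(2·154), giving z² − 154z − 154·83·82 ≤ 0 and hence z ≤ (1/2)[154 + √(23716 + 4·1048124)] = (1/2)[154 + √4216212] ≈ (1/2)(154 + 2053.3417) = 1103.6708.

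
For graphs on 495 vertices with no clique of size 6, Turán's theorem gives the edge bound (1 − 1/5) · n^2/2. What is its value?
Turán density bound = (4/5) · 495^2/2 = 98010

Turán's theorem: ex(n, K_{r+1}) is achieved by the complete r-partite Turán graph T(n, r) with parts as balanced as possible, and is at most (1 − 1/r) · n^2/2. For r = 5, n = 495: the density bound is (4/5) · 245025/2 = 98010. Since 5 ∣ 495, the Turán graph T(495, 5) has parts of equal size 99, and its edge count e(T(495, 5)) = 98010 attains the density bound exactly.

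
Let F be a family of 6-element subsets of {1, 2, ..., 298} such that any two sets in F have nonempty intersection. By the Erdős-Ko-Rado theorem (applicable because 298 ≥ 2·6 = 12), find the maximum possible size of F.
max |F| = C(297, 5) = 18616750614

Erdős-Ko-Rado (1961): when n ≥ 2k, max |F| = C(n−1, k−1). The bound is attained by the star {A : i ∈ A} for any fixed i ∈ [n]. Here C(298−1, 6−1) = C(297, 5) = 18616750614.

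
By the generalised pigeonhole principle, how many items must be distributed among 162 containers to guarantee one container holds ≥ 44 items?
n = (44 − 1)·162 + 1 = 6967

By the generalised pigeonhole principle, to guarantee some box contains ≥ r objects we need more than (r − 1) · k objects total. Threshold: n = (r − 1) · k + 1. With r = 44 and k = 162: n = 43 · 162 + 1 = 6966 + 1 = 6967. For n = 6966 = 43 · 162, we can put exactly 43 objects in every box, avoiding 44 in any single one — so 6967 is tight.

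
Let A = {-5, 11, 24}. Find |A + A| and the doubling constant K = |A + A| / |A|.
K = |A + A| / |A| = 6/3 = 2

Enumerate A + A = {a + b : a, b ∈ A}. With |A| = 3, there are |A|^2 = 9 ordered sum pairs; collecting distinct values, A + A = {-10, 6, 19, 22, 35, 48}, so |A + A| = 6. Thus K = 6/3 = 2. For comparison, the minimum possible |A + A| over all 3-element sets is 2·3 − 1 = 5 (so min K = 5/3), attained only by arithmetic progressions.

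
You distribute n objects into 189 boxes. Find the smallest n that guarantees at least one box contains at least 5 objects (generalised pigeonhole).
n = (5 − 1)·189 + 1 = 757

By the generalised pigeonhole principle, to guarantee some box contains ≥ r objects we need more than (r − 1) · k objects total. Threshold: n = (r − 1) · k + 1. With r = 5 and k = 189: n = 4 · 189 + 1 = 756 + 1 = 757. For n = 756 = 4 · 189, we can put exactly 4 objects in every box, avoiding 5 in any single one — so 757 is tight.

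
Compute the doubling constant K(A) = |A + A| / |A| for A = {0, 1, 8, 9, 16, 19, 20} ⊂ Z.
K = |A + A| / |A| = 23/7

Enumerate A + A = {a + b : a, b ∈ A}. With |A| = 7, there are |A|^2 = 49 ordered sum pairs; collecting distinct values, A + A = {0, 1, 2, 8, 9, 10, 16, 17, 18, 19, 20, 21, 24, 25, 27, 28, 29, 32, 35, 36, 38, 39, 40}, so |A + A| = 23. Thus K = 23/7. For comparison, the minimum possible |A + A| over all 7-element sets is 2·7 − 1 = 13 (so min K = 13/7), attained only by arithmetic progressions.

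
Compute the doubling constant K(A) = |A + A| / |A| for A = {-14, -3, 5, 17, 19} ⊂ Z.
K = |A + A| / |A| = 15/5 = 3

Enumerate A + A = {a + b : a, b ∈ A}. With |A| = 5, there are |A|^2 = 25 ordered sum pairs; collecting distinct values, A + A = {-28, -17, -9, -6, 2, 3, 5, 10, 14, 16, 22, 24, 34, 36, 38}, so |A + A| = 15. Thus K = 15/5 = 3. For comparison, the minimum possible |A + A| over all 5-element sets is 2·5 − 1 = 9 (so min K = 9/5), attained only by arithmetic progressions.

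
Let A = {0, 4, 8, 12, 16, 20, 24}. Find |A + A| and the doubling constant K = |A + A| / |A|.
K = |A + A| / |A| = 13/7

Enumerate A + A = {a + b : a, b ∈ A}. With |A| = 7, there are |A|^2 = 49 ordered sum pairs; collecting distinct values, A + A = {0, 4, 8, 12, 16, 20, 24, 28, 32, 36, 40, 44, 48}, so |A + A| = 13. Thus K = 13/7. Here |A + A| = 2|A| − 1 = 13, the minimum possible — so K = 13/7 is minimal, which holds iff A is an arithmetic progression.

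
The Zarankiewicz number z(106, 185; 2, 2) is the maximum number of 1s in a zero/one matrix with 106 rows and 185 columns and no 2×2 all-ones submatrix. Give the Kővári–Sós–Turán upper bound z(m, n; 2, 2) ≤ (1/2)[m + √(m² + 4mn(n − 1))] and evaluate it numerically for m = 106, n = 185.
z(106, 185; 2, 2) ≤ (1/2)[106 + √(106² + 4·106·185·184)] = (1/2)[106 + √14444196] = 1953.276

Kővári–Sós–Turán: let r_1, ..., r_106 be the row sums and z = Σ r_i the total number of 1s. Each pair of columns can share at most one row with both entries 1 (else a 2×2 all-ones block appears), so Σ_i C(r_i, 2) ≤ C(185, 2) = 17020. By convexity Σ_i C(r_i, 2) ≥ 106·C(z/106, 2) = z(z − 106)/(2·106), giving z² − 106z − 106·185·184 ≤ 0 and hence z ≤ (1/2)[106 + √(11236 + 4·3608240)] = (1/2)[106 + √14444196] ≈ (1/2)(106 + 3800.5521) = 1953.276.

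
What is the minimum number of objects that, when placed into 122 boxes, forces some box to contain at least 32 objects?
n = (32 − 1)·122 + 1 = 3783

By the generalised pigeonhole principle, to guarantee some box contains ≥ r objects we need more than (r − 1) · k objects total. Threshold: n = (r − 1) · k + 1. With r = 32 and k = 122: n = 31 · 122 + 1 = 3782 + 1 = 3783. For n = 3782 = 31 · 122, we can put exactly 31 objects in every box, avoiding 32 in any single one — so 3783 is tight.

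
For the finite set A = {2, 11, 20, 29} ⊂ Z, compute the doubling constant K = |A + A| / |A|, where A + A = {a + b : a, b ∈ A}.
K = |A + A| / |A| = 7/4

Enumerate A + A = {a + b : a, b ∈ A}. With |A| = 4, there are |A|^2 = 16 ordered sum pairs; collecting distinct values, A + A = {4, 13, 22, 31, 40, 49, 58}, so |A + A| = 7. Thus K = 7/4. Here |A + A| = 2|A| − 1 = 7, the minimum possible — so K = 7/4 is minimal, which holds iff A is an arithmetic progression.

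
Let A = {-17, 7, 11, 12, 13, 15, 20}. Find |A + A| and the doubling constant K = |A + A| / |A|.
K = |A + A| / |A| = 24/7

Enumerate A + A = {a + b : a, b ∈ A}. With |A| = 7, there are |A|^2 = 49 ordered sum pairs; collecting distinct values, A + A = {-34, -10, -6, -5, -4, -2, 3, 14, 18, 19, 20, 22, 23, 24, 25, 26, 27, 28, 30, 31, 32, 33, 35, 40}, so |A + A| = 24. Thus K = 24/7. For comparison, the minimum possible |A + A| over all 7-element sets is 2·7 − 1 = 13 (so min K = 13/7), attained only by arithmetic progressions.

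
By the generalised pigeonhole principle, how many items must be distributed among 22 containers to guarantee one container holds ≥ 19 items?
n = (19 − 1)·22 + 1 = 397

By the generalised pigeonhole principle, to guarantee some box contains ≥ r objects we need more than (r − 1) · k objects total. Threshold: n = (r − 1) · k + 1. With r = 19 and k = 22: n = 18 · 22 + 1 = 396 + 1 = 397. For n = 396 = 18 · 22, we can put exactly 18 objects in every box, avoiding 19 in any single one — so 397 is tight.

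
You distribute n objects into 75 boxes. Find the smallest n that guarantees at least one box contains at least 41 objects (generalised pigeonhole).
n = (41 − 1)·75 + 1 = 3001

By the generalised pigeonhole principle, to guarantee some box contains ≥ r objects we need more than (r − 1) · k objects total. Threshold: n = (r − 1) · k + 1. With r = 41 and k = 75: n = 40 · 75 + 1 = 3000 + 1 = 3001. For n = 3000 = 40 · 75, we can put exactly 40 objects in every box, avoiding 41 in any single one — so 3001 is tight.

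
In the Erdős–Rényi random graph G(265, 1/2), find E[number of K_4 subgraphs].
E[# K_4] = C(265, 4) · (1/2)^C(4, 2) = 200860990 / 2^6 = 100430495/32 = 3138452.96875

For each 4-subset S of vertices (there are C(265, 4) = 200860990 such S), let X_S = 1 if S induces a K_4 (all C(4, 2) = 6 edges present). Then P(X_S = 1) = (1/2)^6 = 1/64. By linearity of expectation, E[# K_4] = C(265, 4) · (1/2)^6 = 200860990 / 64 = 100430495/32 = 3138452.96875.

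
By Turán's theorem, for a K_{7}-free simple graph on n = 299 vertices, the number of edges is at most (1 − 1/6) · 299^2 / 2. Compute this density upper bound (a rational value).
Turán density bound = (5/6) · 299^2/2 = 447005/12 ≈ 37250.4167

Turán's theorem: ex(n, K_{r+1}) is achieved by the complete r-partite Turán graph T(n, r) with parts as balanced as possible, and is at most (1 − 1/r) · n^2/2. For r = 6, n = 299: the density bound is (5/6) · 89401/2 = 447005/12 ≈ 37250.4167. The integer-valued extremum is e(T(299, 6)) = 37250, which is strictly less than the density bound 447005/12 since 6 ∤ 299 (the parts of T(299, 6) cannot all be equal).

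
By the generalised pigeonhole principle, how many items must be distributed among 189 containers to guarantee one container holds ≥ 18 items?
n = (18 − 1)·189 + 1 = 3214

By the generalised pigeonhole principle, to guarantee some box contains ≥ r objects we need more than (r − 1) · k objects total. Threshold: n = (r − 1) · k + 1. With r = 18 and k = 189: n = 17 · 189 + 1 = 3213 + 1 = 3214. For n = 3213 = 17 · 189, we can put exactly 17 objects in every box, avoiding 18 in any single one — so 3214 is tight.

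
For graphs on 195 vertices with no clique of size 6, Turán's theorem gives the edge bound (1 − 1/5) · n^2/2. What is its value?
Turán density bound = (4/5) · 195^2/2 = 15210

Turán's theorem: ex(n, K_{r+1}) is achieved by the complete r-partite Turán graph T(n, r) with parts as balanced as possible, and is at most (1 − 1/r) · n^2/2. For r = 5, n = 195: the density bound is (4/5) · 38025/2 = 15210. Since 5 ∣ 195, the Turán graph T(195, 5) has parts of equal size 39, and its edge count e(T(195, 5)) = 15210 attains the density bound exactly.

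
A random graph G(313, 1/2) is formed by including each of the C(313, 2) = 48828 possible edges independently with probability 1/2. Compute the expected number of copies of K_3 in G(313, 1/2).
E[# K_3] = C(313, 3) · (1/2)^C(3, 2) = 5061836 / 2^3 = 1265459/2 = 632729.5

For each 3-subset S of vertices (there are C(313, 3) = 5061836 such S), let X_S = 1 if S induces a K_3 (all C(3, 2) = 3 edges present). Then P(X_S = 1) = (1/2)^3 = 1/8. By linearity of expectation, E[# K_3] = C(313, 3) · (1/2)^3 = 5061836 / 8 = 1265459/2 = 632729.5.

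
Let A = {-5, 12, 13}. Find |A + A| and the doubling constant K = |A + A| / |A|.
K = |A + A| / |A| = 6/3 = 2

Enumerate A + A = {a + b : a, b ∈ A}. With |A| = 3, there are |A|^2 = 9 ordered sum pairs; collecting distinct values, A + A = {-10, 7, 8, 24, 25, 26}, so |A + A| = 6. Thus K = 6/3 = 2. For comparison, the minimum possible |A + A| over all 3-element sets is 2·3 − 1 = 5 (so min K = 5/3), attained only by arithmetic progressions.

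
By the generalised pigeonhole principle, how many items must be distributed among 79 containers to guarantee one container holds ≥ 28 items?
n = (28 − 1)·79 + 1 = 2134

By the generalised pigeonhole principle, to guarantee some box contains ≥ r objects we need more than (r − 1) · k objects total. Threshold: n = (r − 1) · k + 1. With r = 28 and k = 79: n = 27 · 79 + 1 = 2133 + 1 = 2134. For n = 2133 = 27 · 79, we can put exactly 27 objects in every box, avoiding 28 in any single one — so 2134 is tight.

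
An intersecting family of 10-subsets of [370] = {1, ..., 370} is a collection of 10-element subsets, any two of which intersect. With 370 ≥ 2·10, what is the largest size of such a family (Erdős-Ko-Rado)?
max |F| = C(369, 9) = 316792540834038698

Erdős-Ko-Rado (1961): when n ≥ 2k, max |F| = C(n−1, k−1). The bound is attained by the star {A : i ∈ A} for any fixed i ∈ [n]. Here C(370−1, 10−1) = C(369, 9) = 316792540834038698.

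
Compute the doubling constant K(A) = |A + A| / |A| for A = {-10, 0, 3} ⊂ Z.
K = |A + A| / |A| = 6/3 = 2

Enumerate A + A = {a + b : a, b ∈ A}. With |A| = 3, there are |A|^2 = 9 ordered sum pairs; collecting distinct values, A + A = {-20, -10, -7, 0, 3, 6}, so |A + A| = 6. Thus K = 6/3 = 2. For comparison, the minimum possible |A + A| over all 3-element sets is 2·3 − 1 = 5 (so min K = 5/3), attained only by arithmetic progressions.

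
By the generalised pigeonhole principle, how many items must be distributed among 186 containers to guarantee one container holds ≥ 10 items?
n = (10 − 1)·186 + 1 = 1675

By the generalised pigeonhole principle, to guarantee some box contains ≥ r objects we need more than (r − 1) · k objects total. Threshold: n = (r − 1) · k + 1. With r = 10 and k = 186: n = 9 · 186 + 1 = 1674 + 1 = 1675. For n = 1674 = 9 · 186, we can put exactly 9 objects in every box, avoiding 10 in any single one — so 1675 is tight.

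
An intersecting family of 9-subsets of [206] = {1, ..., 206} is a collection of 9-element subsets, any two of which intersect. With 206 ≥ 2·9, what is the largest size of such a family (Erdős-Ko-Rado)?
max |F| = C(205, 8) = 67368244751775

The Erdős-Ko-Rado theorem states: for n ≥ 2k, an intersecting family of k-subsets of an n-element set has size at most C(n − 1, k − 1), with equality for 'star' families {A ⊆ [n] : |A| = k, i ∈ A} (fix an element i). For n = 206, k = 9: C(205, 8) = 67368244751775.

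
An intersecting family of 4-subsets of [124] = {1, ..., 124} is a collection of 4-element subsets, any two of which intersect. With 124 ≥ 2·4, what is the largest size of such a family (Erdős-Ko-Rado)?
max |F| = C(123, 3) = 302621

Erdős-Ko-Rado (1961): when n ≥ 2k, max |F| = C(n−1, k−1). The bound is attained by the star {A : i ∈ A} for any fixed i ∈ [n]. Here C(124−1, 4−1) = C(123, 3) = 302621.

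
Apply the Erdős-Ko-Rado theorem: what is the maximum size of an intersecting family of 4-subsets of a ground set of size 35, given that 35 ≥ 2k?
max |F| = C(34, 3) = 5984

Erdős-Ko-Rado (1961): when n ≥ 2k, max |F| = C(n−1, k−1). The bound is attained by the star {A : i ∈ A} for any fixed i ∈ [n]. Here C(35−1, 4−1) = C(34, 3) = 5984.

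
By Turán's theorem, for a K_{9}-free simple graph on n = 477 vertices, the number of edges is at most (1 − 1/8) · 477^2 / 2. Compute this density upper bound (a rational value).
Turán density bound = (7/8) · 477^2/2 = 1592703/16 ≈ 99543.9375

Turán's theorem: ex(n, K_{r+1}) is achieved by the complete r-partite Turán graph T(n, r) with parts as balanced as possible, and is at most (1 − 1/r) · n^2/2. For r = 8, n = 477: the density bound is (7/8) · 227529/2 = 1592703/16 ≈ 99543.9375. The integer-valued extremum is e(T(477, 8)) = 99543, which is strictly less than the density bound 1592703/16 since 8 ∤ 477 (the parts of T(477, 8) cannot all be equal).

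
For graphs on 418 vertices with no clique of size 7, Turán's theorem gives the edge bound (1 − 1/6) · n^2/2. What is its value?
Turán density bound = (5/6) · 418^2/2 = 218405/3 ≈ 72801.6667

Turán's theorem: ex(n, K_{r+1}) is achieved by the complete r-partite Turán graph T(n, r) with parts as balanced as possible, and is at most (1 − 1/r) · n^2/2. For r = 6, n = 418: the density bound is (5/6) · 174724/2 = 218405/3 ≈ 72801.6667. The integer-valued extremum is e(T(418, 6)) = 72801, which is strictly less than the density bound 218405/3 since 6 ∤ 418 (the parts of T(418, 6) cannot all be equal).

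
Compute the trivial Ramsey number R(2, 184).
R(2, 184) = 184

R(2, k) = k for all k ≥ 2: in a 2-colouring of K_k, either some edge is red (a red K_2) or all edges are blue (a blue K_k). And K_{183} coloured all-blue has no blue K_184, so R(2, 184) > 183. Hence R(2, 184) = 184.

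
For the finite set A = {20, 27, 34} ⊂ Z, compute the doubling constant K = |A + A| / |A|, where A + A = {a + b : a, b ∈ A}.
K = |A + A| / |A| = 5/3

Enumerate A + A = {a + b : a, b ∈ A}. With |A| = 3, there are |A|^2 = 9 ordered sum pairs; collecting distinct values, A + A = {40, 47, 54, 61, 68}, so |A + A| = 5. Thus K = 5/3. Here |A + A| = 2|A| − 1 = 5, the minimum possible — so K = 5/3 is minimal, which holds iff A is an arithmetic progression.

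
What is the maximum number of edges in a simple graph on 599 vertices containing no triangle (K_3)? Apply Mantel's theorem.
ex(599, K_3) = ⌊599^2/4⌋ = 89700

Mantel (1907): a triangle-free graph on n vertices has at most ⌊n^2/4⌋ edges, with equality for the complete bipartite graph K_{⌊n/2⌋, ⌈n/2⌉}. For n = 599: ⌊599^2/4⌋ = ⌊358801/4⌋ = 89700. The extremal graph is K_{299, 300}, which has 299·300 = 89700 edges.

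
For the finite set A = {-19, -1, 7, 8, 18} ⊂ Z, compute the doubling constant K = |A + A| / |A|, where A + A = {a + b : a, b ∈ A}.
K = |A + A| / |A| = 15/5 = 3

Enumerate A + A = {a + b : a, b ∈ A}. With |A| = 5, there are |A|^2 = 25 ordered sum pairs; collecting distinct values, A + A = {-38, -20, -12, -11, -2, -1, 6, 7, 14, 15, 16, 17, 25, 26, 36}, so |A + A| = 15. Thus K = 15/5 = 3. For comparison, the minimum possible |A + A| over all 5-element sets is 2·5 − 1 = 9 (so min K = 9/5), attained only by arithmetic progressions.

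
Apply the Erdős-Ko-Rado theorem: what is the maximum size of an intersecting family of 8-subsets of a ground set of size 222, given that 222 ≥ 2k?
max |F| = C(221, 7) = 4641271471980

Erdős-Ko-Rado (1961): when n ≥ 2k, max |F| = C(n−1, k−1). The bound is attained by the star {A : i ∈ A} for any fixed i ∈ [n]. Here C(222−1, 8−1) = C(221, 7) = 4641271471980.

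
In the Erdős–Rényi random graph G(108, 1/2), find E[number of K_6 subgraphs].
E[# K_6] = C(108, 6) · (1/2)^C(6, 2) = 1913554188 / 2^15 = 478388547/8192 ≈ 58397.039429

For each 6-subset S of vertices (there are C(108, 6) = 1913554188 such S), let X_S = 1 if S induces a K_6 (all C(6, 2) = 15 edges present). Then P(X_S = 1) = (1/2)^15 = 1/32768. By linearity of expectation, E[# K_6] = C(108, 6) · (1/2)^15 = 1913554188 / 32768 = 478388547/8192 ≈ 58397.039429.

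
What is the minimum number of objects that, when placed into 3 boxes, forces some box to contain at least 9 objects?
n = (9 − 1)·3 + 1 = 25

By the generalised pigeonhole principle, to guarantee some box contains ≥ r objects we need more than (r − 1) · k objects total. Threshold: n = (r − 1) · k + 1. With r = 9 and k = 3: n = 8 · 3 + 1 = 24 + 1 = 25. For n = 24 = 8 · 3, we can put exactly 8 objects in every box, avoiding 9 in any single one — so 25 is tight.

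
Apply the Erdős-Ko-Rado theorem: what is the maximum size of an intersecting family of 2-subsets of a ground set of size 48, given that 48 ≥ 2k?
max |F| = C(47, 1) = 47

Erdős-Ko-Rado (1961): when n ≥ 2k, max |F| = C(n−1, k−1). The bound is attained by the star {A : i ∈ A} for any fixed i ∈ [n]. Here C(48−1, 2−1) = C(47, 1) = 47.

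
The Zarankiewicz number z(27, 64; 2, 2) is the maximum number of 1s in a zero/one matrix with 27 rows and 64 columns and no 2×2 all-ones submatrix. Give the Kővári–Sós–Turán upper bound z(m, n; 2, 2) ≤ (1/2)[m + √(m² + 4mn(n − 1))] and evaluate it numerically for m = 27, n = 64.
z(27, 64; 2, 2) ≤ (1/2)[27 + √(27² + 4·27·64·63)] = (1/2)[27 + √436185] = 343.7215

Kővári–Sós–Turán: let r_1, ..., r_27 be the row sums and z = Σ r_i the total number of 1s. Each pair of columns can share at most one row with both entries 1 (else a 2×2 all-ones block appears), so Σ_i C(r_i, 2) ≤ C(64, 2) = 2016. By convexity Σ_i C(r_i, 2) ≥ 27·C(z/27, 2) = z(z − 27)/(2·27), giving z² − 27z − 27·64·63 ≤ 0 and hence z ≤ (1/2)[27 + √(729 + 4·108864)] = (1/2)[27 + √436185] ≈ (1/2)(27 + 660.443) = 343.7215.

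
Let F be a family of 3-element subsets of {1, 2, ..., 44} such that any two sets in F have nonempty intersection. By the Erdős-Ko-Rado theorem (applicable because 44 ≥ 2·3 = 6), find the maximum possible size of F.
max |F| = C(43, 2) = 903

Erdős-Ko-Rado (1961): when n ≥ 2k, max |F| = C(n−1, k−1). The bound is attained by the star {A : i ∈ A} for any fixed i ∈ [n]. Here C(44−1, 3−1) = C(43, 2) = 903.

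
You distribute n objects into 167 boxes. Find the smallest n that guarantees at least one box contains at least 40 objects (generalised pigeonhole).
n = (40 − 1)·167 + 1 = 6514

By the generalised pigeonhole principle, to guarantee some box contains ≥ r objects we need more than (r − 1) · k objects total. Threshold: n = (r − 1) · k + 1. With r = 40 and k = 167: n = 39 · 167 + 1 = 6513 + 1 = 6514. For n = 6513 = 39 · 167, we can put exactly 39 objects in every box, avoiding 40 in any single one — so 6514 is tight.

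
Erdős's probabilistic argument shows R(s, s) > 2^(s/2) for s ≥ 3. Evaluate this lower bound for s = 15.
2^(15/2) = 181.0193; so R(15, 15) > 181.0193

Colour each edge of K_n uniformly at random with red/blue. The expected number of monochromatic K_15 is C(n, 15) · 2 · 2^(−C(15,2)). If C(n, 15) · 2^(1 − C(15,2)) < 1, then with positive probability no monochromatic K_15 exists, so R(15, 15) > n. The standard estimate C(n, 15) ≤ n^15/15! shows this inequality holds whenever n ≤ 2^(15/2) (since 15! · 2^(C(15,2) − 1) > 2^(15^2/2) ≥ n^15). Hence R(15, 15) > 2^(15/2) = 181.0193.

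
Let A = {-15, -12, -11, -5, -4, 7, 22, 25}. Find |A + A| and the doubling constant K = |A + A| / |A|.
K = |A + A| / |A| = 32/8 = 4

Enumerate A + A = {a + b : a, b ∈ A}. With |A| = 8, there are |A|^2 = 64 ordered sum pairs; collecting distinct values, A + A = {-30, -27, -26, -24, -23, -22, -20, -19, -17, -16, -15, -10, -9, -8, -5, -4, 2, 3, 7, 10, 11, 13, 14, 17, 18, 20, 21, 29, 32, 44, 47, 50}, so |A + A| = 32. Thus K = 32/8 = 4. For comparison, the minimum possible |A + A| over all 8-element sets is 2·8 − 1 = 15 (so min K = 15/8), attained only by arithmetic progressions.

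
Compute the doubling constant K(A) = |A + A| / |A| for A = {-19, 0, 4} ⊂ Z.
K = |A + A| / |A| = 6/3 = 2

Enumerate A + A = {a + b : a, b ∈ A}. With |A| = 3, there are |A|^2 = 9 ordered sum pairs; collecting distinct values, A + A = {-38, -19, -15, 0, 4, 8}, so |A + A| = 6. Thus K = 6/3 = 2. For comparison, the minimum possible |A + A| over all 3-element sets is 2·3 − 1 = 5 (so min K = 5/3), attained only by arithmetic progressions.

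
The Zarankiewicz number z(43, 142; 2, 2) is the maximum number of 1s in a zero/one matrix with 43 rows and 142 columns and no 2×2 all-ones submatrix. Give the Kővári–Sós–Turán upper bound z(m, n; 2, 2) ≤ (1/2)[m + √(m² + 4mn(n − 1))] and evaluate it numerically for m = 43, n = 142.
z(43, 142; 2, 2) ≤ (1/2)[43 + √(43² + 4·43·142·141)] = (1/2)[43 + √3445633] = 949.6208

Kővári–Sós–Turán: let r_1, ..., r_43 be the row sums and z = Σ r_i the total number of 1s. Each pair of columns can share at most one row with both entries 1 (else a 2×2 all-ones block appears), so Σ_i C(r_i, 2) ≤ C(142, 2) = 10011. By convexity Σ_i C(r_i, 2) ≥ 43·C(z/43, 2) = z(z − 43)/(2·43), giving z² − 43z − 43·142·141 ≤ 0 and hence z ≤ (1/2)[43 + √(1849 + 4·860946)] = (1/2)[43 + √3445633] ≈ (1/2)(43 + 1856.2416) = 949.6208.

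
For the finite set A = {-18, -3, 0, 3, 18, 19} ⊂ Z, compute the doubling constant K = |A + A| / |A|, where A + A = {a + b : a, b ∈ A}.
K = |A + A| / |A| = 19/6

Enumerate A + A = {a + b : a, b ∈ A}. With |A| = 6, there are |A|^2 = 36 ordered sum pairs; collecting distinct values, A + A = {-36, -21, -18, -15, -6, -3, 0, 1, 3, 6, 15, 16, 18, 19, 21, 22, 36, 37, 38}, so |A + A| = 19. Thus K = 19/6. For comparison, the minimum possible |A + A| over all 6-element sets is 2·6 − 1 = 11 (so min K = 11/6), attained only by arithmetic progressions.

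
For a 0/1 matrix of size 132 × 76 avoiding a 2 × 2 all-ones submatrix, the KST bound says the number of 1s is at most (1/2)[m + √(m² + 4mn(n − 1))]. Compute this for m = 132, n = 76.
z(132, 76; 2, 2) ≤ (1/2)[132 + √(132² + 4·132·76·75)] = (1/2)[132 + √3027024] = 935.9172

Kővári–Sós–Turán: let r_1, ..., r_132 be the row sums and z = Σ r_i the total number of 1s. Each pair of columns can share at most one row with both entries 1 (else a 2×2 all-ones block appears), so Σ_i C(r_i, 2) ≤ C(76, 2) = 2850. By convexity Σ_i C(r_i, 2) ≥ 132·C(z/132, 2) = z(z − 132)/(2·132), giving z² − 132z − 132·76·75 ≤ 0 and hence z ≤ (1/2)[132 + √(17424 + 4·752400)] = (1/2)[132 + √3027024] ≈ (1/2)(132 + 1739.8345) = 935.9172.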